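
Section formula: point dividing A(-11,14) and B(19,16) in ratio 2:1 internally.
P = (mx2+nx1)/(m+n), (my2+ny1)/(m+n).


Px = (2*19 + 1*(-11))/3 = 27/3 = 9.0000
Py = (2*16 + 1*14)/3 = 46/3 = 15.3333

P = (9.0000, 15.3333)


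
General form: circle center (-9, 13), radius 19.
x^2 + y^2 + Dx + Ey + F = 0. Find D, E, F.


(x+ 9)^2 + (y-13)^2 = 19^2
D = -2h = 18, E = -2k = -26
F = h^2+k^2-r^2 = 81+169-361 = -111

D = 18, E = -26, F = -111


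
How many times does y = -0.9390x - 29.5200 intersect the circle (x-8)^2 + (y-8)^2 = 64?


Substitute y = -0.9390x - 29.5200: (x-8)^2 + (-0.9390x- 29.5200-8)^2 = 64
Expand to Ax^2 + Bx + C = 0, where b-k = -37.52
A = 1+m^2 = 1.881721
B = 2(m(b-k) - h) = 2(-0.9390*(-37.52) - 8) = 54.46256
C = h^2 + (b-k)^2 - r^2 = 64 + 1407.7504 - 64 = 1407.7504
disc = B^2-4AC = 2966.1704 - 10595.9740 = -7629.8036
disc < 0

0 intersection points


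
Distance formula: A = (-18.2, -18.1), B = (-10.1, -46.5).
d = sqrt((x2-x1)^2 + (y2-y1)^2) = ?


dx = -10.1 + 18.2 = 8.1
dy = -46.5 + 18.1 = -28.4
d = sqrt(65.61 + 806.56) = sqrt(872.17) = 29.5325

29.5325


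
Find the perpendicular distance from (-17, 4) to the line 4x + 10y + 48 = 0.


|4*(-17) + 10*4 + 48| = |20| = 20
sqrt(16 + 100) = sqrt(116) = 10.7703
d = 20/sqrt(116) = 1.8570

1.8570


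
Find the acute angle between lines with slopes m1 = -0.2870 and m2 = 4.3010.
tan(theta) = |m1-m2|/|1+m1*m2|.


m1-m2 = -4.588
1+m1*m2 = -0.234387
tan(theta) = |-4.588/(-0.234387)| = 19.574464
theta = arctan(|-4.588/(-0.234387)|) = 87.0755 degrees (acute angle)

87.0755 degrees


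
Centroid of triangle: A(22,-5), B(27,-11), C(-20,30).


Gx = (22+27- 20)/3 = 29/3 = 9.6667
Gy = (-5- 11+30)/3 = 14/3 = 4.6667

G = (9.6667, 4.6667)


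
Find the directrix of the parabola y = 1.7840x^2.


a = 1.7840
1/(4a) = 0.1401
directrix: y = -0.1401 = -0.1401

y = -0.1401


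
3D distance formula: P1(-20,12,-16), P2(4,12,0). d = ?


dx=24, dy=0, dz=16
d = sqrt(576+0+256) = sqrt(832) = 28.8444

28.8444


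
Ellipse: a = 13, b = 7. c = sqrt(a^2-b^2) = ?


c^2 = 13^2 - 7^2 = 169 - 49 = 120
c = sqrt(120) = 10.9545

c = 10.9545


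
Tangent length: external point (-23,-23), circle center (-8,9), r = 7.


d = sqrt((-23+ 8)^2 + (-23-9)^2) = sqrt(225+1024) = 35.3412
L = sqrt(1249.0000 - 49) = sqrt(1200.0000) = 34.6410

34.6410


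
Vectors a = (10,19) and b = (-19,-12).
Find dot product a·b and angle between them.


a·b = 10*(-19) + 19*(-12) = -190 - 228 = -418
|a| = sqrt(100+361) = 21.4709
|b| = sqrt(361+144) = 22.4722
cos(theta) = -418/(sqrt(461)*sqrt(505)) = -418/sqrt(232805) = -0.866324
theta = arccos(-418/sqrt(232805)) = 150.0342 degrees

a·b = -418, theta = 150.0342 deg


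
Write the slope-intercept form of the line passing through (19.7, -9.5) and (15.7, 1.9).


m = (11.4)/(-4.0) = -2.8500
b = y1 - m*x1 = -9.5 - (11.4*19.7)/(-4.0) = -9.5 + 56.1450 = 46.6450

y = -2.8500x + 46.6450


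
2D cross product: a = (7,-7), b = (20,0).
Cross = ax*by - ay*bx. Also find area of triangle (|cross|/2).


cross = 7*0 + 7*20 = 0 + 140 = 140
Triangle area = |140|/2 = 140/2 = 70.0000

cross = 140, triangle area = 70.0000


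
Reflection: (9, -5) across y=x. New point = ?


Reflection rule for y=x: (y, x)
(9, -5) -> (-5, 9)

(-5, 9)


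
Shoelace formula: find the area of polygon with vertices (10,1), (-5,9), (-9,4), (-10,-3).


sum(xi*y_{i+1}) = 10*9 - 5*4 - 9*(-3) - 10*1 = 87
sum(yi*x_{i+1}) = 1*(-5) + 9*(-9) + 4*(-10) - 3*10 = -156
Area = |87 + 156|/2 = 243/2 = 121.5000

121.5000 sq units


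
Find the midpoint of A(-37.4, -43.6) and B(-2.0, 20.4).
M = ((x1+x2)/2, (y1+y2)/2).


Mx = (-37.4 - 2.0)/2 = -39.4/2 = -19.7000
My = (-43.6 + 20.4)/2 = -23.2/2 = -11.6000

(-19.7000, -11.6000)


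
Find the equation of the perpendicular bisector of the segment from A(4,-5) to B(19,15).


Midpoint = (11.5, 5)
Slope of AB = dy/dx = 20/15 = 1.3333
Perp slope = -dx/dy = -15/20 = -0.7500
b = My - (perp slope)*Mx = 5 + (15*11.5)/20 = 5 + 8.6250 = 13.6250

y = -0.7500x + 13.6250


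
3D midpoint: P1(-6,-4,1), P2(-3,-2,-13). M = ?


Mx = (-6- 3)/2 = -4.5000
My = (-4- 2)/2 = -3.0000
Mz = (1- 13)/2 = -6.0000

M = (-4.5000, -3.0000, -6.0000)


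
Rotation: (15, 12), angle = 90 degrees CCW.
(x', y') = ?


cos(90) = 0, sin(90) = 1
x' = 15*0 - 12*1 = -12
y' = 15*1 + 12*0 = 15

(-12, 15)


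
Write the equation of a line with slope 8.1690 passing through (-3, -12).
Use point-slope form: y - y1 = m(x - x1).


y + 12 = 8.1690(x + 3)
y = 8.1690x - 12 - 8.1690*(-3)
y = 8.1690x + 12.5070

y = 8.1690x + 12.5070


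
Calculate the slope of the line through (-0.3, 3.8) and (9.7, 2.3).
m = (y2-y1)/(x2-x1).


dy = 2.3 - 3.8 = -1.5
dx = 9.7 + 0.3 = 10.0
m = -1.5/10.0 = -0.1500

m = -0.1500


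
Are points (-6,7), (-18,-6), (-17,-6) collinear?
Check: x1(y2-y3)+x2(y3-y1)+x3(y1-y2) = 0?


-6*(-6+ 6) - 18*(-6-7) - 17*(7+ 6)
= 0 + 234 - 221 = 13

No, not collinear (determinant = 13)


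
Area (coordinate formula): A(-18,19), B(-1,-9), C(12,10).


-18*(-9-10) = 342
-1*(10-19) = 9
12*(19+ 9) = 336
sum = 687
Area = |687|/2 = 343.5000

343.5000 sq units


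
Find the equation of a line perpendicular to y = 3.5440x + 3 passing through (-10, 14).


Perpendicular slope = -1/m1 = -1/3.5440 = -0.2822
b2 = y0 - m2*x0 = 14 - 10/3.5440 = 14 - 2.8217 = 11.1783

y = -0.2822x + 11.1783


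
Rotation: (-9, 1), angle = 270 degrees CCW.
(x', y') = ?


cos(270) = 0, sin(270) = -1
x' = -9*0 - 1*(-1) = 1
y' = -9*(-1) + 1*0 = 9

(1, 9)


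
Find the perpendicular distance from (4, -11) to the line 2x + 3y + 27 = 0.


|2*4 + 3*(-11) + 27| = |2| = 2
sqrt(4 + 9) = sqrt(13) = 3.6056
d = 2/sqrt(13) = 0.5547

0.5547


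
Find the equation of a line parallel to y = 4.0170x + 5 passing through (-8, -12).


Parallel lines have equal slopes.
m2 = 4.0170
b2 = -12 - 4.0170*(-8) = 20.1360

y = 4.0170x + 20.1360


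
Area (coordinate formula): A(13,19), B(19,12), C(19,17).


13*(12-17) = -65
19*(17-19) = -38
19*(19-12) = 133
sum = 30
Area = |30|/2 = 15.0000

15.0000 sq units


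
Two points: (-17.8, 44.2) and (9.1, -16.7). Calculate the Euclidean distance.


dx = 9.1 + 17.8 = 26.9
dy = -16.7 - 44.2 = -60.9
d = sqrt(723.61 + 3708.81) = sqrt(4432.42) = 66.5764

66.5764


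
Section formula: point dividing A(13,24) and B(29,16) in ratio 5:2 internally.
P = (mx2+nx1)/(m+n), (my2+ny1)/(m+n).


Px = (5*29 + 2*13)/7 = 171/7 = 24.4286
Py = (5*16 + 2*24)/7 = 128/7 = 18.2857

P = (24.4286, 18.2857)


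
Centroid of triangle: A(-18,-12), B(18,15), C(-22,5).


Gx = (-18+18- 22)/3 = -22/3 = -7.3333
Gy = (-12+15+5)/3 = 8/3 = 2.6667

G = (-7.3333, 2.6667)


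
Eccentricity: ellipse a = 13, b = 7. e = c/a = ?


c = sqrt(169-49) = sqrt(120) = 10.9545
e = c/a = sqrt(120)/13 = 0.8427

e = 0.8427


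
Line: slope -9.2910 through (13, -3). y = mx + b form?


y + 3 = -9.2910(x - 13)
y = -9.2910x - 3 + 9.2910*13
y = -9.2910x + 117.7830

y = -9.2910x + 117.7830


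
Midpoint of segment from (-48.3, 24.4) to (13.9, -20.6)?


Mx = (-48.3 + 13.9)/2 = -34.4/2 = -17.2000
My = (24.4 - 20.6)/2 = 3.8/2 = 1.9000

(-17.2000, 1.9000)


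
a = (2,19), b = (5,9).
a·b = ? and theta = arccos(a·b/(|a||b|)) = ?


a·b = 2*5 + 19*9 = 10 + 171 = 181
|a| = sqrt(4+361) = 19.1050
|b| = sqrt(25+81) = 10.2956
cos(theta) = 181/(sqrt(365)*sqrt(106)) = 181/sqrt(38690) = 0.920194
theta = arccos(181/sqrt(38690)) = 23.0456 degrees

a·b = 181, theta = 23.0456 deg


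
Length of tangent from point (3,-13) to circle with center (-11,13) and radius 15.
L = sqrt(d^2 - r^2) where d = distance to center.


d = sqrt((3+ 11)^2 + (-13-13)^2) = sqrt(196+676) = 29.5296
L = sqrt(872.0000 - 225) = sqrt(647.0000) = 25.4362

25.4362


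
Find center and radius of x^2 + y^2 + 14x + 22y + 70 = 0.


h = -D/2 = -14/2 = -7
k = -E/2 = -22/2 = -11
r^2 = h^2 + k^2 - F = 49 + 121 - 70 = 100
r = 10

Center (-7, -11), radius = 10


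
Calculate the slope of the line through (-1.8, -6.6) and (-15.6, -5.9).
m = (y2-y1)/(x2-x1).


dy = -5.9 + 6.6 = 0.7
dx = -15.6 + 1.8 = -13.8
m = 0.7/(-13.8) = -0.0507

m = -0.0507


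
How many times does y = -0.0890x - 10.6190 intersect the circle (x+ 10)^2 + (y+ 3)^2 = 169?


Substitute y = -0.0890x - 10.6190: (x+ 10)^2 + (-0.0890x- 10.6190+ 3)^2 = 169
Expand to Ax^2 + Bx + C = 0, where b-k = -7.619
A = 1+m^2 = 1.007921
B = 2(m(b-k) - h) = 2(-0.0890*(-7.619) + 10) = 21.356182
C = h^2 + (b-k)^2 - r^2 = 100 + 58.049161 - 169 = -10.950839
disc = B^2-4AC = 456.0865 + 44.1503 = 500.2368
disc > 0

2 intersection points


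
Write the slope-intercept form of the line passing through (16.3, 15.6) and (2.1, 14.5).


m = (-1.1)/(-14.2) = 0.0775
b = y1 - m*x1 = 15.6 - (-1.1*16.3)/(-14.2) = 15.6 - 1.2627 = 14.3373

y = 0.0775x + 14.3373


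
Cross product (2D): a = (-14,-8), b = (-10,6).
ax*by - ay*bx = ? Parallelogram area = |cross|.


cross = -14*6 + 8*(-10) = -84 - 80 = -164
Parallelogram area = |-164| = 164

cross = -164, parallelogram area = 164


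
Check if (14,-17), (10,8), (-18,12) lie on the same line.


14*(8-12) + 10*(12+ 17) - 18*(-17-8)
= -56 + 290 + 450 = 684

No, not collinear (determinant = 684)


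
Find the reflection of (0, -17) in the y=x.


Reflection rule for y=x: (y, x)
(0, -17) -> (-17, 0)

(-17, 0)


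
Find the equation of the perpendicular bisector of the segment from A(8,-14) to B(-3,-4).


Midpoint = (2.5, -9)
Slope of AB = dy/dx = 10/(-11) = -0.9091
Perp slope = -dx/dy = 11/10 = 1.1000
b = My - (perp slope)*Mx = -9 + (-11*2.5)/10 = -9 - 2.7500 = -11.7500

y = 1.1000x - 11.7500


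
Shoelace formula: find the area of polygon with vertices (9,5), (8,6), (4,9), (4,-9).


sum(xi*y_{i+1}) = 9*6 + 8*9 + 4*(-9) + 4*5 = 110
sum(yi*x_{i+1}) = 5*8 + 6*4 + 9*4 - 9*9 = 19
Area = |110 - 19|/2 = 91/2 = 45.5000

45.5000 sq units


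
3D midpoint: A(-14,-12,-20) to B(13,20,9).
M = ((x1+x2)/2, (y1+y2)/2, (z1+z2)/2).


Mx = (-14+13)/2 = -0.5000
My = (-12+20)/2 = 4.0000
Mz = (-20+9)/2 = -5.5000

M = (-0.5000, 4.0000, -5.5000)


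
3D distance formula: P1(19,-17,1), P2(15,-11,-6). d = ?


dx=-4, dy=6, dz=-7
d = sqrt(16+36+49) = sqrt(101) = 10.0499

10.0499


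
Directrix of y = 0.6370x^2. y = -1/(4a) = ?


a = 0.6370
1/(4a) = 0.3925
directrix: y = -0.3925 = -0.3925

y = -0.3925


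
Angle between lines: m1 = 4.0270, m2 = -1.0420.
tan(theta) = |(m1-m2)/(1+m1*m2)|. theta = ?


m1-m2 = 5.069
1+m1*m2 = -3.196134
tan(theta) = |5.069/(-3.196134)| = 1.585979
theta = arctan(|5.069/(-3.196134)|) = 57.7675 degrees (acute angle)

57.7675 degrees


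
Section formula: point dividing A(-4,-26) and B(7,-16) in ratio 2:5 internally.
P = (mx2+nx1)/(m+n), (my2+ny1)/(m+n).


Px = (2*7 + 5*(-4))/7 = -6/7 = -0.8571
Py = (2*(-16) + 5*(-26))/7 = -162/7 = -23.1429

P = (-0.8571, -23.1429)


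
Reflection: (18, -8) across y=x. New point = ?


Reflection rule for y=x: (y, x)
(18, -8) -> (-8, 18)

(-8, 18)


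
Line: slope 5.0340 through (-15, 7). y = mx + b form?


y - 7 = 5.0340(x + 15)
y = 5.0340x + 7 - 5.0340*(-15)
y = 5.0340x + 82.5100

y = 5.0340x + 82.5100


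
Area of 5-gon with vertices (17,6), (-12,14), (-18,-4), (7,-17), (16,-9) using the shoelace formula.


sum(xi*y_{i+1}) = 17*14 - 12*(-4) - 18*(-17) + 7*(-9) + 16*6 = 625
sum(yi*x_{i+1}) = 6*(-12) + 14*(-18) - 4*7 - 17*16 - 9*17 = -777
Area = |625 + 777|/2 = 1402/2 = 701.0000

701.0000 sq units


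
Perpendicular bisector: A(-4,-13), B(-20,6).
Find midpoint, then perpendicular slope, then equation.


Midpoint = (-12, -3.5)
Slope of AB = dy/dx = 19/(-16) = -1.1875
Perp slope = -dx/dy = 16/19 = 0.8421
b = My - (perp slope)*Mx = -3.5 + (-16*(-12))/19 = -3.5 + 10.1053 = 6.6053

y = 0.8421x + 6.6053


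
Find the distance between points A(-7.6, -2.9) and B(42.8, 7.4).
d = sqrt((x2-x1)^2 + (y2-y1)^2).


dx = 42.8 + 7.6 = 50.4
dy = 7.4 + 2.9 = 10.3
d = sqrt(2540.16 + 106.09) = sqrt(2646.25) = 51.4417

51.4417


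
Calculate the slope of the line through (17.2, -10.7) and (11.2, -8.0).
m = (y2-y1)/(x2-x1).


dy = -8.0 + 10.7 = 2.7
dx = 11.2 - 17.2 = -6.0
m = 2.7/(-6.0) = -0.4500

m = -0.4500


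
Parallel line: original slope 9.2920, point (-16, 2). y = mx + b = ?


Parallel lines have equal slopes.
m2 = 9.2920
b2 = 2 - 9.2920*(-16) = 150.6720

y = 9.2920x + 150.6720


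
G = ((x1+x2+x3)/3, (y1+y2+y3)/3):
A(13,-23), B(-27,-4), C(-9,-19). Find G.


Gx = (13- 27- 9)/3 = -23/3 = -7.6667
Gy = (-23- 4- 19)/3 = -46/3 = -15.3333

G = (-7.6667, -15.3333)


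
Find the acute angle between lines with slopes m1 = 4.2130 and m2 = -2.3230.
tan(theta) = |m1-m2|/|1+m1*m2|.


m1-m2 = 6.536
1+m1*m2 = -8.786799
tan(theta) = |6.536/(-8.786799)| = 0.743843
theta = arctan(|6.536/(-8.786799)|) = 36.6435 degrees (acute angle)

36.6435 degrees


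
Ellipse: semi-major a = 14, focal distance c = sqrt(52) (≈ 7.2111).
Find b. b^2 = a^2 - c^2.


b^2 = 14^2 - (sqrt(52))^2 = 196 - 52 = 144
b = sqrt(144) = 12

b = 12


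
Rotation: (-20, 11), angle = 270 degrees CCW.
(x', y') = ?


cos(270) = 0, sin(270) = -1
x' = -20*0 - 11*(-1) = 11
y' = -20*(-1) + 11*0 = 20

(11, 20)


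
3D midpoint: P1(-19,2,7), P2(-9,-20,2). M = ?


Mx = (-19- 9)/2 = -14.0000
My = (2- 20)/2 = -9.0000
Mz = (7+2)/2 = 4.5000

M = (-14.0000, -9.0000, 4.5000)


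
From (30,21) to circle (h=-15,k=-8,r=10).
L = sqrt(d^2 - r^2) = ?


d = sqrt((30+ 15)^2 + (21+ 8)^2) = sqrt(2025+841) = 53.5350
L = sqrt(2866.0000 - 100) = sqrt(2766.0000) = 52.5928

52.5928


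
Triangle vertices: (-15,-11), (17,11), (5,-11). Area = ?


-15*(11+ 11) = -330
17*(-11+ 11) = 0
5*(-11-11) = -110
sum = -440
Area = |-440|/2 = 220.0000

220.0000 sq units


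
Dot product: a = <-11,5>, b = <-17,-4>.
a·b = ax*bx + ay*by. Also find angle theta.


a·b = -11*(-17) + 5*(-4) = 187 - 20 = 167
|a| = sqrt(121+25) = 12.0830
|b| = sqrt(289+16) = 17.4642
cos(theta) = 167/(sqrt(146)*sqrt(305)) = 167/sqrt(44530) = 0.791389
theta = arccos(167/sqrt(44530)) = 37.6845 degrees

a·b = 167, theta = 37.6845 deg


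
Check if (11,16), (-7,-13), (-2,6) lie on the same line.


11*(-13-6) - 7*(6-16) - 2*(16+ 13)
= -209 + 70 - 58 = -197

No, not collinear (determinant = -197)


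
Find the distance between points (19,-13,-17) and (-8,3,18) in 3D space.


dx=-27, dy=16, dz=35
d = sqrt(729+256+1225) = sqrt(2210) = 47.0106

47.0106


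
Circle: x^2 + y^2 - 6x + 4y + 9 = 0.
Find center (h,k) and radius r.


h = -D/2 = 6/2 = 3
k = -E/2 = -4/2 = -2
r^2 = h^2 + k^2 - F = 9 + 4 - 9 = 4
r = 2

Center (3, -2), radius = 2


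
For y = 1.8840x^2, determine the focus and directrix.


a = 1.8840
1/(4a) = 0.1327
Focus = (0, 0.1327)
Directrix: y = -0.1327

Focus = (0, 0.1327), Directrix: y = -0.1327


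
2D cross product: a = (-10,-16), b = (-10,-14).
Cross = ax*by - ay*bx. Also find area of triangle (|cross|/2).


cross = -10*(-14) + 16*(-10) = 140 - 160 = -20
Triangle area = |-20|/2 = 20/2 = 10.0000

cross = -20, triangle area = 10.0000


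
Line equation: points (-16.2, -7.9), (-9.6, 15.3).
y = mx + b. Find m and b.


m = (23.2)/(6.6) = 3.5152
b = y1 - m*x1 = -7.9 - (23.2*(-16.2))/(6.6) = -7.9 + 56.9455 = 49.0455

y = 3.5152x + 49.0455


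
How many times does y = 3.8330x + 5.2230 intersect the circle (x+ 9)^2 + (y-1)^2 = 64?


Substitute y = 3.8330x + 5.2230: (x+ 9)^2 + (3.8330x+5.2230-1)^2 = 64
Expand to Ax^2 + Bx + C = 0, where b-k = 4.223
A = 1+m^2 = 15.691889
B = 2(m(b-k) - h) = 2(3.8330*4.223 + 9) = 50.373518
C = h^2 + (b-k)^2 - r^2 = 81 + 17.833729 - 64 = 34.833729
disc = B^2-4AC = 2537.4913 - 2186.4280 = 351.0633
disc > 0

2 intersection points


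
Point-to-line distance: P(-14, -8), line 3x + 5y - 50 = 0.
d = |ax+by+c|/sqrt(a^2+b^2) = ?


|3*(-14) + 5*(-8) - 50| = |-132| = 132
sqrt(9 + 25) = sqrt(34) = 5.8310
d = 132/sqrt(34) = 22.6378

22.6378


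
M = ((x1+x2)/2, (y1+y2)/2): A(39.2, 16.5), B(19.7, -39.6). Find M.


Mx = (39.2 + 19.7)/2 = 58.9/2 = 29.4500
My = (16.5 - 39.6)/2 = -23.1/2 = -11.5500

(29.4500, -11.5500)


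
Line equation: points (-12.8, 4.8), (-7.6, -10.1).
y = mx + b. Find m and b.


m = (-14.9)/(5.2) = -2.8654
b = y1 - m*x1 = 4.8 - (-14.9*(-12.8))/(5.2) = 4.8 - 36.6769 = -31.8769

y = -2.8654x - 31.8769


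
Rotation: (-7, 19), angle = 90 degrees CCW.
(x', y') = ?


cos(90) = 0, sin(90) = 1
x' = -7*0 - 19*1 = -19
y' = -7*1 + 19*0 = -7

(-19, -7)


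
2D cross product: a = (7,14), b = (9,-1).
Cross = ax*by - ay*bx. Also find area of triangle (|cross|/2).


cross = 7*(-1) - 14*9 = -7 - 126 = -133
Triangle area = |-133|/2 = 133/2 = 66.5000

cross = -133, triangle area = 66.5000


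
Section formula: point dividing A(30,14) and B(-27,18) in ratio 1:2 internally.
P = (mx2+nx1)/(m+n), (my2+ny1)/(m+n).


Px = (1*(-27) + 2*30)/3 = 33/3 = 11.0000
Py = (1*18 + 2*14)/3 = 46/3 = 15.3333

P = (11.0000, 15.3333)


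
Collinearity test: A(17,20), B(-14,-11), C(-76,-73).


17*(-11+ 73) - 14*(-73-20) - 76*(20+ 11)
= 1054 + 1302 - 2356 = 0

Yes, collinear (determinant = 0)


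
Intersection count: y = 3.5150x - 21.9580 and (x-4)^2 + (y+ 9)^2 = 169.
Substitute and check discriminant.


Substitute y = 3.5150x - 21.9580: (x-4)^2 + (3.5150x- 21.9580+ 9)^2 = 169
Expand to Ax^2 + Bx + C = 0, where b-k = -12.958
A = 1+m^2 = 13.355225
B = 2(m(b-k) - h) = 2(3.5150*(-12.958) - 4) = -99.09474
C = h^2 + (b-k)^2 - r^2 = 16 + 167.909764 - 169 = 14.909764
disc = B^2-4AC = 9819.7675 - 796.4930 = 9023.2745
disc > 0

2 intersection points


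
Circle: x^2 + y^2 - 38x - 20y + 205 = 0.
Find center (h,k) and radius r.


h = -D/2 = 38/2 = 19
k = -E/2 = 20/2 = 10
r^2 = h^2 + k^2 - F = 361 + 100 - 205 = 256
r = 16

Center (19, 10), radius = 16


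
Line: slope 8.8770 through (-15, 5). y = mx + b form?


y - 5 = 8.8770(x + 15)
y = 8.8770x + 5 - 8.8770*(-15)
y = 8.8770x + 138.1550

y = 8.8770x + 138.1550


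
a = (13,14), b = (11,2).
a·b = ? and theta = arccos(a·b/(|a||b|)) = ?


a·b = 13*11 + 14*2 = 143 + 28 = 171
|a| = sqrt(169+196) = 19.1050
|b| = sqrt(121+4) = 11.1803
cos(theta) = 171/(sqrt(365)*sqrt(125)) = 171/sqrt(45625) = 0.800561
theta = arccos(171/sqrt(45625)) = 36.8162 degrees

a·b = 171, theta = 36.8162 deg


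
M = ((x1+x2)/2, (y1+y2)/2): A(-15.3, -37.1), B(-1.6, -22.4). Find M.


Mx = (-15.3 - 1.6)/2 = -16.9/2 = -8.4500
My = (-37.1 - 22.4)/2 = -59.5/2 = -29.7500

(-8.4500, -29.7500)


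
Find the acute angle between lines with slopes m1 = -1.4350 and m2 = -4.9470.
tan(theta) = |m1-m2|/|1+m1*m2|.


m1-m2 = 3.512
1+m1*m2 = 8.098945
tan(theta) = |3.512/8.098945| = 0.433637
theta = arctan(|3.512/8.098945|) = 23.4433 degrees (acute angle)

23.4433 degrees


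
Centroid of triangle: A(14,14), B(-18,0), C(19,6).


Gx = (14- 18+19)/3 = 15/3 = 5.0000
Gy = (14+0+6)/3 = 20/3 = 6.6667

G = (5.0000, 6.6667)


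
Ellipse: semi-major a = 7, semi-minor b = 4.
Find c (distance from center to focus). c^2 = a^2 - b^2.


c^2 = 7^2 - 4^2 = 49 - 16 = 33
c = sqrt(33) = 5.7446

c = 5.7446


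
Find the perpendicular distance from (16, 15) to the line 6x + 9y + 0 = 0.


|6*16 + 9*15 + 0| = |231| = 231
sqrt(36 + 81) = sqrt(117) = 10.8167
d = 231/sqrt(117) = 21.3560

21.3560


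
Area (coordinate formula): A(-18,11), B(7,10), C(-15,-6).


-18*(10+ 6) = -288
7*(-6-11) = -119
-15*(11-10) = -15
sum = -422
Area = |-422|/2 = 211.0000

211.0000 sq units


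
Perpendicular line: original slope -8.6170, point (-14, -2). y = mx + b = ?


Perpendicular slope = -1/m1 = -1/(-8.6170) = 0.1160
b2 = y0 - m2*x0 = -2 - 14/(-8.6170) = -2 + 1.6247 = -0.3753

y = 0.1160x - 0.3753


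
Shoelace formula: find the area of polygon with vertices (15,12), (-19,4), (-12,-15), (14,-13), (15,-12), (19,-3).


sum(xi*y_{i+1}) = 15*4 - 19*(-15) - 12*(-13) + 14*(-12) + 15*(-3) + 19*12 = 516
sum(yi*x_{i+1}) = 12*(-19) + 4*(-12) - 15*14 - 13*15 - 12*19 - 3*15 = -954
Area = |516 + 954|/2 = 1470/2 = 735.0000

735.0000 sq units


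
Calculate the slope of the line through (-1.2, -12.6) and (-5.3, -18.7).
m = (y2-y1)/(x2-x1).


dy = -18.7 + 12.6 = -6.1
dx = -5.3 + 1.2 = -4.1
m = -6.1/(-4.1) = 1.4878

m = 1.4878


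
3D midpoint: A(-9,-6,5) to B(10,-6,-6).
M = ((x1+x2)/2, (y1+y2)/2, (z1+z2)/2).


Mx = (-9+10)/2 = 0.5000
My = (-6- 6)/2 = -6.0000
Mz = (5- 6)/2 = -0.5000

M = (0.5000, -6.0000, -0.5000)


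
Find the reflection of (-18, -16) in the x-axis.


Reflection rule for x-axis: (x, -y)
(-18, -16) -> (-18, 16)

(-18, 16)


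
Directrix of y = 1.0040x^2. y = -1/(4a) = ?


a = 1.0040
1/(4a) = 0.2490
directrix: y = -0.2490 = -0.2490

y = -0.2490


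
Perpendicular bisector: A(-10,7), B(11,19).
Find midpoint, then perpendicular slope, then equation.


Midpoint = (0.5, 13)
Slope of AB = dy/dx = 12/21 = 0.5714
Perp slope = -dx/dy = -21/12 = -1.7500
b = My - (perp slope)*Mx = 13 + (21*0.5)/12 = 13 + 0.8750 = 13.8750

y = -1.7500x + 13.8750


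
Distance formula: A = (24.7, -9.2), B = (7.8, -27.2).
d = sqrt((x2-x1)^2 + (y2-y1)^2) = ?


dx = 7.8 - 24.7 = -16.9
dy = -27.2 + 9.2 = -18.0
d = sqrt(285.61 + 324.0) = sqrt(609.61) = 24.6903

24.6903


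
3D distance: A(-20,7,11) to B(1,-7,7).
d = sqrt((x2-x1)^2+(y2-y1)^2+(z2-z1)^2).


dx=21, dy=-14, dz=-4
d = sqrt(441+196+16) = sqrt(653) = 25.5539

25.5539


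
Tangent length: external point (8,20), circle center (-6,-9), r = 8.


d = sqrt((8+ 6)^2 + (20+ 9)^2) = sqrt(196+841) = 32.2025
L = sqrt(1037.0000 - 64) = sqrt(973.0000) = 31.1929

31.1929


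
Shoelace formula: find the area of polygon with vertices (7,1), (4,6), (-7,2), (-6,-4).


sum(xi*y_{i+1}) = 7*6 + 4*2 - 7*(-4) - 6*1 = 72
sum(yi*x_{i+1}) = 1*4 + 6*(-7) + 2*(-6) - 4*7 = -78
Area = |72 + 78|/2 = 150/2 = 75.0000

75.0000 sq units


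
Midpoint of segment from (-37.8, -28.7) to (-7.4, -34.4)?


Mx = (-37.8 - 7.4)/2 = -45.2/2 = -22.6000
My = (-28.7 - 34.4)/2 = -63.1/2 = -31.5500

(-22.6000, -31.5500)


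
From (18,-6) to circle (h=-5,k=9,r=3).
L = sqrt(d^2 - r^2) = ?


d = sqrt((18+ 5)^2 + (-6-9)^2) = sqrt(529+225) = 27.4591
L = sqrt(754.0000 - 9) = sqrt(745.0000) = 27.2947

27.2947


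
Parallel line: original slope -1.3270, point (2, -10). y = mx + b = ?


Parallel lines have equal slopes.
m2 = -1.3270
b2 = -10 + 1.3270*2 = -7.3460

y = -1.3270x - 7.3460


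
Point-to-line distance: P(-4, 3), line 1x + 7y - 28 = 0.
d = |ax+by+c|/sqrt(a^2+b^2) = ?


|1*(-4) + 7*3 - 28| = |-11| = 11
sqrt(1 + 49) = sqrt(50) = 7.0711
d = 11/sqrt(50) = 1.5556

1.5556


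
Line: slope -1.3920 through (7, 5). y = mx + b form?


y - 5 = -1.3920(x - 7)
y = -1.3920x + 5 + 1.3920*7
y = -1.3920x + 14.7440

y = -1.3920x + 14.7440


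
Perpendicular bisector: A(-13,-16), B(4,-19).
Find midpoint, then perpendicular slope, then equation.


Midpoint = (-4.5, -17.5)
Slope of AB = dy/dx = -3/17 = -0.1765
Perp slope = -dx/dy = 17/3 = 5.6667
b = My - (perp slope)*Mx = -17.5 + (17*(-4.5))/(-3) = -17.5 + 25.5000 = 8.0000

y = 5.6667x + 8.0000


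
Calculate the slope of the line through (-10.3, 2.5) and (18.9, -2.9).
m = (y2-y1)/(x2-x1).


dy = -2.9 - 2.5 = -5.4
dx = 18.9 + 10.3 = 29.2
m = -5.4/29.2 = -0.1849

m = -0.1849


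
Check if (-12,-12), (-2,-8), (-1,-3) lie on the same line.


-12*(-8+ 3) - 2*(-3+ 12) - 1*(-12+ 8)
= 60 - 18 + 4 = 46

No, not collinear (determinant = 46)


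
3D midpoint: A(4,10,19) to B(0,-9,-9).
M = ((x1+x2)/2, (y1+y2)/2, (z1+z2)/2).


Mx = (4+0)/2 = 2.0000
My = (10- 9)/2 = 0.5000
Mz = (19- 9)/2 = 5.0000

M = (2.0000, 0.5000, 5.0000)


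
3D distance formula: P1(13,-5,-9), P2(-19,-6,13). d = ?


dx=-32, dy=-1, dz=22
d = sqrt(1024+1+484) = sqrt(1509) = 38.8458

38.8458


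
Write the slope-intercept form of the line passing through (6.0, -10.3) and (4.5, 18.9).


m = (29.2)/(-1.5) = -19.4667
b = y1 - m*x1 = -10.3 - (29.2*6.0)/(-1.5) = -10.3 + 116.8000 = 106.5000

y = -19.4667x + 106.5000


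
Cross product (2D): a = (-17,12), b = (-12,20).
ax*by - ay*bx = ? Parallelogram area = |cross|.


cross = -17*20 - 12*(-12) = -340 + 144 = -196
Parallelogram area = |-196| = 196

cross = -196, parallelogram area = 196


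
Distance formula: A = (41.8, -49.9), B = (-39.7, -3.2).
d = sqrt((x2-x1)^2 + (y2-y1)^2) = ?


dx = -39.7 - 41.8 = -81.5
dy = -3.2 + 49.9 = 46.7
d = sqrt(6642.25 + 2180.89) = sqrt(8823.14) = 93.9316

93.9316


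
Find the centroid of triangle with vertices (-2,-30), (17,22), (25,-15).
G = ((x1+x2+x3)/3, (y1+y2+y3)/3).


Gx = (-2+17+25)/3 = 40/3 = 13.3333
Gy = (-30+22- 15)/3 = -23/3 = -7.6667

G = (13.3333, -7.6667)


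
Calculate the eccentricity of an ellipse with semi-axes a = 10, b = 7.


c = sqrt(100-49) = sqrt(51) = 7.1414
e = c/a = sqrt(51)/10 = 0.7141

e = 0.7141


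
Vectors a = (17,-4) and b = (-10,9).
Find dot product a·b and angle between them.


a·b = 17*(-10) - 4*9 = -170 - 36 = -206
|a| = sqrt(289+16) = 17.4642
|b| = sqrt(100+81) = 13.4536
cos(theta) = -206/(sqrt(305)*sqrt(181)) = -206/sqrt(55205) = -0.876755
theta = arccos(-206/sqrt(55205)) = 151.2533 degrees

a·b = -206, theta = 151.2533 deg


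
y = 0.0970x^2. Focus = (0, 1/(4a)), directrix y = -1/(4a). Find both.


a = 0.0970
1/(4a) = 2.5773
Focus = (0, 2.5773)
Directrix: y = -2.5773

Focus = (0, 2.5773), Directrix: y = -2.5773


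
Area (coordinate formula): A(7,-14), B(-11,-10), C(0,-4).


7*(-10+ 4) = -42
-11*(-4+ 14) = -110
0*(-14+ 10) = 0
sum = -152
Area = |-152|/2 = 76.0000

76.0000 sq units


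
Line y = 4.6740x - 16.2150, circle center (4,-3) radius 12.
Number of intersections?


Substitute y = 4.6740x - 16.2150: (x-4)^2 + (4.6740x- 16.2150+ 3)^2 = 144
Expand to Ax^2 + Bx + C = 0, where b-k = -13.215
A = 1+m^2 = 22.846276
B = 2(m(b-k) - h) = 2(4.6740*(-13.215) - 4) = -131.53382
C = h^2 + (b-k)^2 - r^2 = 16 + 174.636225 - 144 = 46.636225
disc = B^2-4AC = 17301.1458 - 4261.8563 = 13039.2895
disc > 0

2 intersection points


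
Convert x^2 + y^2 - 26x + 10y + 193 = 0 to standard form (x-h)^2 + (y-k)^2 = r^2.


h = -D/2 = 26/2 = 13
k = -E/2 = -10/2 = -5
r^2 = h^2 + k^2 - F = 169 + 25 - 193 = 1
r = 1

Center (13, -5), radius = 1


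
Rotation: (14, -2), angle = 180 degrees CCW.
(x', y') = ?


cos(180) = -1, sin(180) = 0
x' = 14*(-1) + 2*0 = -14
y' = 14*0 - 2*(-1) = 2

(-14, 2)


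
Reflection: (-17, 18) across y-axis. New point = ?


Reflection rule for y-axis: (-x, y)
(-17, 18) -> (17, 18)

(17, 18)


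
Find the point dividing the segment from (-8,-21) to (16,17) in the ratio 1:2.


Px = (1*16 + 2*(-8))/3 = 0/3 = 0
Py = (1*17 + 2*(-21))/3 = -25/3 = -8.3333

P = (0, -8.3333)


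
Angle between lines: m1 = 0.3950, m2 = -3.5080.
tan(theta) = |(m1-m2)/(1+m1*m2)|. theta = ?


m1-m2 = 3.903
1+m1*m2 = -0.38566
tan(theta) = |3.903/(-0.38566)| = 10.120313
theta = arctan(|3.903/(-0.38566)|) = 84.3569 degrees (acute angle)

84.3569 degrees


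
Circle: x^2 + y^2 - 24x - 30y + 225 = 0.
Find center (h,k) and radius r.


h = -D/2 = 24/2 = 12
k = -E/2 = 30/2 = 15
r^2 = h^2 + k^2 - F = 144 + 225 - 225 = 144
r = 12

Center (12, 15), radius = 12


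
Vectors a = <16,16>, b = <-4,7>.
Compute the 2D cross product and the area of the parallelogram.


cross = 16*7 - 16*(-4) = 112 + 64 = 176
Parallelogram area = |176| = 176

cross = 176, parallelogram area = 176


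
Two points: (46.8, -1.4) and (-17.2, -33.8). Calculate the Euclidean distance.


dx = -17.2 - 46.8 = -64.0
dy = -33.8 + 1.4 = -32.4
d = sqrt(4096.0 + 1049.76) = sqrt(5145.76) = 71.7340

71.7340


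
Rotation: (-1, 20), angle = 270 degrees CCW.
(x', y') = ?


cos(270) = 0, sin(270) = -1
x' = -1*0 - 20*(-1) = 20
y' = -1*(-1) + 20*0 = 1

(20, 1)


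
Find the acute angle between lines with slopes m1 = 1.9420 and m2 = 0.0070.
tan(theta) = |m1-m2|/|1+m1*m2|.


m1-m2 = 1.935
1+m1*m2 = 1.013594
tan(theta) = |1.935/1.013594| = 1.909048
theta = arctan(|1.935/1.013594|) = 62.3535 degrees (acute angle)

62.3535 degrees


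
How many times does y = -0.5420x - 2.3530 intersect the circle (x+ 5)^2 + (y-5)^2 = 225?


Substitute y = -0.5420x - 2.3530: (x+ 5)^2 + (-0.5420x- 2.3530-5)^2 = 225
Expand to Ax^2 + Bx + C = 0, where b-k = -7.353
A = 1+m^2 = 1.293764
B = 2(m(b-k) - h) = 2(-0.5420*(-7.353) + 5) = 17.970652
C = h^2 + (b-k)^2 - r^2 = 25 + 54.066609 - 225 = -145.933391
disc = B^2-4AC = 322.9443 + 755.2135 = 1078.1578
disc > 0

2 intersection points


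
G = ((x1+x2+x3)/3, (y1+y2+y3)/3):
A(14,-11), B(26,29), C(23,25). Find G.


Gx = (14+26+23)/3 = 63/3 = 21.0000
Gy = (-11+29+25)/3 = 43/3 = 14.3333

G = (21.0000, 14.3333)


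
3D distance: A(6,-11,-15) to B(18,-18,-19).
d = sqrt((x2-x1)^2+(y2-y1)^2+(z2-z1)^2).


dx=12, dy=-7, dz=-4
d = sqrt(144+49+16) = sqrt(209) = 14.4568

14.4568


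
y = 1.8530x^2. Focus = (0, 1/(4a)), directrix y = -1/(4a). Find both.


a = 1.8530
1/(4a) = 0.1349
Focus = (0, 0.1349)
Directrix: y = -0.1349

Focus = (0, 0.1349), Directrix: y = -0.1349


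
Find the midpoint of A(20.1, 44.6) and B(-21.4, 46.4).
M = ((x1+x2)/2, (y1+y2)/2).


Mx = (20.1 - 21.4)/2 = -1.3/2 = -0.6500
My = (44.6 + 46.4)/2 = 91.0/2 = 45.5000

(-0.6500, 45.5000)


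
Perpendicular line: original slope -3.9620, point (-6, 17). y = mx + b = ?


Perpendicular slope = -1/m1 = -1/(-3.9620) = 0.2524
b2 = y0 - m2*x0 = 17 - 6/(-3.9620) = 17 + 1.5144 = 18.5144

y = 0.2524x + 18.5144


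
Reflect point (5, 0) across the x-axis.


Reflection rule for x-axis: (x, -y)
(5, 0) -> (5, 0)

(5, 0)


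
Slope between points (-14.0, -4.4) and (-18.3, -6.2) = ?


dy = -6.2 + 4.4 = -1.8
dx = -18.3 + 14.0 = -4.3
m = -1.8/(-4.3) = 0.4186

m = 0.4186


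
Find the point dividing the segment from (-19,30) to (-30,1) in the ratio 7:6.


Px = (7*(-30) + 6*(-19))/13 = -324/13 = -24.9231
Py = (7*1 + 6*30)/13 = 187/13 = 14.3846

P = (-24.9231, 14.3846)


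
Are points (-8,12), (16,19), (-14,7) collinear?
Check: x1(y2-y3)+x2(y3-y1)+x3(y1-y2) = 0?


-8*(19-7) + 16*(7-12) - 14*(12-19)
= -96 - 80 + 98 = -78

No, not collinear (determinant = -78)


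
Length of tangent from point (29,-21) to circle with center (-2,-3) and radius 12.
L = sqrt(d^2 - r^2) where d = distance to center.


d = sqrt((29+ 2)^2 + (-21+ 3)^2) = sqrt(961+324) = 35.8469
L = sqrt(1285.0000 - 144) = sqrt(1141.0000) = 33.7787

33.7787


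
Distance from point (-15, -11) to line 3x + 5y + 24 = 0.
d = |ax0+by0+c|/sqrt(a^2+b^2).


|3*(-15) + 5*(-11) + 24| = |-76| = 76
sqrt(9 + 25) = sqrt(34) = 5.8310
d = 76/sqrt(34) = 13.0339

13.0339


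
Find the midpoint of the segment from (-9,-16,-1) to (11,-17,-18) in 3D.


Mx = (-9+11)/2 = 1.0000
My = (-16- 17)/2 = -16.5000
Mz = (-1- 18)/2 = -9.5000

M = (1.0000, -16.5000, -9.5000)


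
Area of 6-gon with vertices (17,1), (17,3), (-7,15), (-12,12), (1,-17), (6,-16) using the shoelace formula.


sum(xi*y_{i+1}) = 17*3 + 17*15 - 7*12 - 12*(-17) + 1*(-16) + 6*1 = 416
sum(yi*x_{i+1}) = 1*17 + 3*(-7) + 15*(-12) + 12*1 - 17*6 - 16*17 = -546
Area = |416 + 546|/2 = 962/2 = 481.0000

481.0000 sq units


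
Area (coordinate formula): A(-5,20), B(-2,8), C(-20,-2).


-5*(8+ 2) = -50
-2*(-2-20) = 44
-20*(20-8) = -240
sum = -246
Area = |-246|/2 = 123.0000

123.0000 sq units


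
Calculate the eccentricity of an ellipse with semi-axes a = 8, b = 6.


c = sqrt(64-36) = sqrt(28) = 5.2915
e = c/a = sqrt(28)/8 = 0.6614

e = 0.6614


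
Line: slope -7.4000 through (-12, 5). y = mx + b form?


y - 5 = -7.4000(x + 12)
y = -7.4000x + 5 + 7.4000*(-12)
y = -7.4000x - 83.8000

y = -7.4000x - 83.8000


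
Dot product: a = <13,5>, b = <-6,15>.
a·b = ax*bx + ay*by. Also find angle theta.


a·b = 13*(-6) + 5*15 = -78 + 75 = -3
|a| = sqrt(169+25) = 13.9284
|b| = sqrt(36+225) = 16.1555
cos(theta) = -3/(sqrt(194)*sqrt(261)) = -3/sqrt(50634) = -0.013332
theta = arccos(-3/sqrt(50634)) = 90.7639 degrees

a·b = -3, theta = 90.7639 deg


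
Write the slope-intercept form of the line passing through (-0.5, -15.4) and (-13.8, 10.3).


m = (25.7)/(-13.3) = -1.9323
b = y1 - m*x1 = -15.4 - (25.7*(-0.5))/(-13.3) = -15.4 - 0.9662 = -16.3662

y = -1.9323x - 16.3662


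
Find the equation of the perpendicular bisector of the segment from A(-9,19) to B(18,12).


Midpoint = (4.5, 15.5)
Slope of AB = dy/dx = -7/27 = -0.2593
Perp slope = -dx/dy = 27/7 = 3.8571
b = My - (perp slope)*Mx = 15.5 + (27*4.5)/(-7) = 15.5 - 17.3571 = -1.8571

y = 3.8571x - 1.8571


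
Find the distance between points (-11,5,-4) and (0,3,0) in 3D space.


dx=11, dy=-2, dz=4
d = sqrt(121+4+16) = sqrt(141) = 11.8743

11.8743


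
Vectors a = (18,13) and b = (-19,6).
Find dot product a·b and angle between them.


a·b = 18*(-19) + 13*6 = -342 + 78 = -264
|a| = sqrt(324+169) = 22.2036
|b| = sqrt(361+36) = 19.9249
cos(theta) = -264/(sqrt(493)*sqrt(397)) = -264/sqrt(195721) = -0.596740
theta = arccos(-264/sqrt(195721)) = 126.6368 degrees

a·b = -264, theta = 126.6368 deg


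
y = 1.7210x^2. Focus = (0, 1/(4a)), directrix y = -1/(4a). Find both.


a = 1.7210
1/(4a) = 0.1453
Focus = (0, 0.1453)
Directrix: y = -0.1453

Focus = (0, 0.1453), Directrix: y = -0.1453


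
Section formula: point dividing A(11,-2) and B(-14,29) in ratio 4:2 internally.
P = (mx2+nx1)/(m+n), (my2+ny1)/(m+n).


Px = (4*(-14) + 2*11)/6 = -34/6 = -5.6667
Py = (4*29 + 2*(-2))/6 = 112/6 = 18.6667

P = (-5.6667, 18.6667)


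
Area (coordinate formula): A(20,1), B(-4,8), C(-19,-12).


20*(8+ 12) = 400
-4*(-12-1) = 52
-19*(1-8) = 133
sum = 585
Area = |585|/2 = 292.5000

292.5000 sq units


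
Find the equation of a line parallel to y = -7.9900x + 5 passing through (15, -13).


Parallel lines have equal slopes.
m2 = -7.9900
b2 = -13 + 7.9900*15 = 106.8500

y = -7.9900x + 106.8500


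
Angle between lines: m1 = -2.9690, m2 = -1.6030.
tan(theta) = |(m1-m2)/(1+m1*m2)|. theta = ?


m1-m2 = -1.366
1+m1*m2 = 5.759307
tan(theta) = |-1.366/5.759307| = 0.237181
theta = arctan(|-1.366/5.759307|) = 13.3429 degrees (acute angle)

13.3429 degrees


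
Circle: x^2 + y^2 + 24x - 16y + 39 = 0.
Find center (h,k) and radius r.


h = -D/2 = -24/2 = -12
k = -E/2 = 16/2 = 8
r^2 = h^2 + k^2 - F = 144 + 64 - 39 = 169
r = 13

Center (-12, 8), radius = 13


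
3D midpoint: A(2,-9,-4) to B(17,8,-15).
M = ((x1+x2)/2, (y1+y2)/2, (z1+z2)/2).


Mx = (2+17)/2 = 9.5000
My = (-9+8)/2 = -0.5000
Mz = (-4- 15)/2 = -9.5000

M = (9.5000, -0.5000, -9.5000)


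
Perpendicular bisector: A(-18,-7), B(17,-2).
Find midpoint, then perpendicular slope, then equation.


Midpoint = (-0.5, -4.5)
Slope of AB = dy/dx = 5/35 = 0.1429
Perp slope = -dx/dy = -35/5 = -7.0000
b = My - (perp slope)*Mx = -4.5 + (35*(-0.5))/5 = -4.5 - 3.5000 = -8.0000

y = -7.0000x - 8.0000


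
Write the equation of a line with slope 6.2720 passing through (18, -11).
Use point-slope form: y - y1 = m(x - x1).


y + 11 = 6.2720(x - 18)
y = 6.2720x - 11 - 6.2720*18
y = 6.2720x - 123.8960

y = 6.2720x - 123.8960


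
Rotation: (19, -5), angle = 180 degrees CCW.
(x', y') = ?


cos(180) = -1, sin(180) = 0
x' = 19*(-1) + 5*0 = -19
y' = 19*0 - 5*(-1) = 5

(-19, 5)


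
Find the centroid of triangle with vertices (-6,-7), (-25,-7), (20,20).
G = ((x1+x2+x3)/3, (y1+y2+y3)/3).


Gx = (-6- 25+20)/3 = -11/3 = -3.6667
Gy = (-7- 7+20)/3 = 6/3 = 2.0000

G = (-3.6667, 2.0000)


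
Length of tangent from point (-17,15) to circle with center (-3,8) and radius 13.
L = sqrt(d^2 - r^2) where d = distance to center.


d = sqrt((-17+ 3)^2 + (15-8)^2) = sqrt(196+49) = 15.6525
L = sqrt(245.0000 - 169) = sqrt(76.0000) = 8.7178

8.7178


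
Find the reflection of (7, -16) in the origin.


Reflection rule for origin: (-x, -y)
(7, -16) -> (-7, 16)

(-7, 16)


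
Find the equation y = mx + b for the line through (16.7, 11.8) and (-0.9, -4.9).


m = (-16.7)/(-17.6) = 0.9489
b = y1 - m*x1 = 11.8 - (-16.7*16.7)/(-17.6) = 11.8 - 15.8460 = -4.0460

y = 0.9489x - 4.0460


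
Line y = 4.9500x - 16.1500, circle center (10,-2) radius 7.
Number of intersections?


Substitute y = 4.9500x - 16.1500: (x-10)^2 + (4.9500x- 16.1500+ 2)^2 = 49
Expand to Ax^2 + Bx + C = 0, where b-k = -14.15
A = 1+m^2 = 25.5025
B = 2(m(b-k) - h) = 2(4.9500*(-14.15) - 10) = -160.085
C = h^2 + (b-k)^2 - r^2 = 100 + 200.2225 - 49 = 251.2225
disc = B^2-4AC = 25627.2072 - 25627.2072 = 0
disc = 0

1 intersection point (tangent)


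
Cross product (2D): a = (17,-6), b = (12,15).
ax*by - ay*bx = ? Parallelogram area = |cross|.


cross = 17*15 + 6*12 = 255 + 72 = 327
Parallelogram area = |327| = 327

cross = 327, parallelogram area = 327


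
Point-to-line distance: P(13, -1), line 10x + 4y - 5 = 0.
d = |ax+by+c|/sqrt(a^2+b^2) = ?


|10*13 + 4*(-1) - 5| = |121| = 121
sqrt(100 + 16) = sqrt(116) = 10.7703
d = 121/sqrt(116) = 11.2346

11.2346


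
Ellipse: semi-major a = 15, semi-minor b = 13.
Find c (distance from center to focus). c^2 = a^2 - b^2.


c^2 = 15^2 - 13^2 = 225 - 169 = 56
c = sqrt(56) = 7.4833

c = 7.4833


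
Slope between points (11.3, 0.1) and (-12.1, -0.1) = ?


dy = -0.1 - 0.1 = -0.2
dx = -12.1 - 11.3 = -23.4
m = -0.2/(-23.4) = 0.0085

m = 0.0085


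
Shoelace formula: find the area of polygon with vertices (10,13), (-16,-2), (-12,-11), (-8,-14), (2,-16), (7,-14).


sum(xi*y_{i+1}) = 10*(-2) - 16*(-11) - 12*(-14) - 8*(-16) + 2*(-14) + 7*13 = 515
sum(yi*x_{i+1}) = 13*(-16) - 2*(-12) - 11*(-8) - 14*2 - 16*7 - 14*10 = -376
Area = |515 + 376|/2 = 891/2 = 445.5000

445.5000 sq units


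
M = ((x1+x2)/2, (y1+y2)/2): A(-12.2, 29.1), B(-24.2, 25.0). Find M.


Mx = (-12.2 - 24.2)/2 = -36.4/2 = -18.2000
My = (29.1 + 25.0)/2 = 54.1/2 = 27.0500

(-18.2000, 27.0500)


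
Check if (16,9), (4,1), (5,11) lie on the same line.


16*(1-11) + 4*(11-9) + 5*(9-1)
= -160 + 8 + 40 = -112

No, not collinear (determinant = -112)


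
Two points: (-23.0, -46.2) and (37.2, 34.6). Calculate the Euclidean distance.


dx = 37.2 + 23.0 = 60.2
dy = 34.6 + 46.2 = 80.8
d = sqrt(3624.04 + 6528.64) = sqrt(10152.68) = 100.7605

100.7605


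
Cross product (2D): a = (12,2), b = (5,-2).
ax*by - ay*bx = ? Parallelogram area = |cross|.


cross = 12*(-2) - 2*5 = -24 - 10 = -34
Parallelogram area = |-34| = 34

cross = -34, parallelogram area = 34


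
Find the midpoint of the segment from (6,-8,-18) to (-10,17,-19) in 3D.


Mx = (6- 10)/2 = -2.0000
My = (-8+17)/2 = 4.5000
Mz = (-18- 19)/2 = -18.5000

M = (-2.0000, 4.5000, -18.5000)


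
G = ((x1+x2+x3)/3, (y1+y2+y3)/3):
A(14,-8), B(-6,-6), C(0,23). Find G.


Gx = (14- 6+0)/3 = 8/3 = 2.6667
Gy = (-8- 6+23)/3 = 9/3 = 3.0000

G = (2.6667, 3.0000)


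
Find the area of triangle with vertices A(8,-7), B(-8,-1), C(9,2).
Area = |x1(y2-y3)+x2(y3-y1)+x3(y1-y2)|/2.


8*(-1-2) = -24
-8*(2+ 7) = -72
9*(-7+ 1) = -54
sum = -150
Area = |-150|/2 = 75.0000

75.0000 sq units


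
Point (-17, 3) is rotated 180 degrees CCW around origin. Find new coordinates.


cos(180) = -1, sin(180) = 0
x' = -17*(-1) - 3*0 = 17
y' = -17*0 + 3*(-1) = -3

(17, -3)


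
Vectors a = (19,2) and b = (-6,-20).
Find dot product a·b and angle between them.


a·b = 19*(-6) + 2*(-20) = -114 - 40 = -154
|a| = sqrt(361+4) = 19.1050
|b| = sqrt(36+400) = 20.8806
cos(theta) = -154/(sqrt(365)*sqrt(436)) = -154/sqrt(159140) = -0.386039
theta = arccos(-154/sqrt(159140)) = 112.7083 degrees

a·b = -154, theta = 112.7083 deg


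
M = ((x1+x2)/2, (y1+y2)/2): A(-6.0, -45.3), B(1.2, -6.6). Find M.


Mx = (-6.0 + 1.2)/2 = -4.8/2 = -2.4000
My = (-45.3 - 6.6)/2 = -51.9/2 = -25.9500

(-2.4000, -25.9500)


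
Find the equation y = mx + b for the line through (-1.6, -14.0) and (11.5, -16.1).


m = (-2.1)/(13.1) = -0.1603
b = y1 - m*x1 = -14.0 - (-2.1*(-1.6))/(13.1) = -14.0 - 0.2565 = -14.2565

y = -0.1603x - 14.2565
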